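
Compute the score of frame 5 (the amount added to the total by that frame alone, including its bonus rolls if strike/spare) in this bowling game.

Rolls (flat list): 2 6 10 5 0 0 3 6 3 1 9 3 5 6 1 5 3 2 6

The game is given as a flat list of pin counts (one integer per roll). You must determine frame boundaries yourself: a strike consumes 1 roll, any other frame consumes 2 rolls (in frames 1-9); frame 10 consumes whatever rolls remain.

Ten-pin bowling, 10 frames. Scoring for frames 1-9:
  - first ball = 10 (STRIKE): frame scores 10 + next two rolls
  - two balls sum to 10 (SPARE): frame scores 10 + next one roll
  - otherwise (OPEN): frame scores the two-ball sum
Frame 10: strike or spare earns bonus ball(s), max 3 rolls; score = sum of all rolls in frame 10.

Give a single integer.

Frame 1: OPEN (2+6=8). Cumulative: 8
Frame 2: STRIKE. 10 + next two rolls (5+0) = 15. Cumulative: 23
Frame 3: OPEN (5+0=5). Cumulative: 28
Frame 4: OPEN (0+3=3). Cumulative: 31
Frame 5: OPEN (6+3=9). Cumulative: 40
Frame 6: SPARE (1+9=10). 10 + next roll (3) = 13. Cumulative: 53
Frame 7: OPEN (3+5=8). Cumulative: 61

Answer: 9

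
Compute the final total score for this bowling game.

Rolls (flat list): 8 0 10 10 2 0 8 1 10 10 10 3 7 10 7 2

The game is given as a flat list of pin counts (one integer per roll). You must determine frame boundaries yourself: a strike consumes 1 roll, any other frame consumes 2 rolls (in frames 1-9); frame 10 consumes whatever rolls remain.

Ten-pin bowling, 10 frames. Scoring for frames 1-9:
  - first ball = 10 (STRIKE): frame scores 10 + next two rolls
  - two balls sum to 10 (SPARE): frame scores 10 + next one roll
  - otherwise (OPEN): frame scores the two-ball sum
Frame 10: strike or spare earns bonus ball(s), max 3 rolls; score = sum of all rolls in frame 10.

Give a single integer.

Answer: 165

Derivation:
Frame 1: OPEN (8+0=8). Cumulative: 8
Frame 2: STRIKE. 10 + next two rolls (10+2) = 22. Cumulative: 30
Frame 3: STRIKE. 10 + next two rolls (2+0) = 12. Cumulative: 42
Frame 4: OPEN (2+0=2). Cumulative: 44
Frame 5: OPEN (8+1=9). Cumulative: 53
Frame 6: STRIKE. 10 + next two rolls (10+10) = 30. Cumulative: 83
Frame 7: STRIKE. 10 + next two rolls (10+3) = 23. Cumulative: 106
Frame 8: STRIKE. 10 + next two rolls (3+7) = 20. Cumulative: 126
Frame 9: SPARE (3+7=10). 10 + next roll (10) = 20. Cumulative: 146
Frame 10: STRIKE. Sum of all frame-10 rolls (10+7+2) = 19. Cumulative: 165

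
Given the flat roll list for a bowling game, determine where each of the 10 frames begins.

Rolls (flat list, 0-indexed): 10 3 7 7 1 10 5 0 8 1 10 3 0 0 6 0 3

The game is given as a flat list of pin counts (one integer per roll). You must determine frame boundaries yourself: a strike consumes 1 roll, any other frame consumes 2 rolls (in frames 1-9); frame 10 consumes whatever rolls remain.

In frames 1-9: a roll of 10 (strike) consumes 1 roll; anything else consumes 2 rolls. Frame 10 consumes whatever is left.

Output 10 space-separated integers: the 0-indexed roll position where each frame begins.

Answer: 0 1 3 5 6 8 10 11 13 15

Derivation:
Frame 1 starts at roll index 0: roll=10 (strike), consumes 1 roll
Frame 2 starts at roll index 1: rolls=3,7 (sum=10), consumes 2 rolls
Frame 3 starts at roll index 3: rolls=7,1 (sum=8), consumes 2 rolls
Frame 4 starts at roll index 5: roll=10 (strike), consumes 1 roll
Frame 5 starts at roll index 6: rolls=5,0 (sum=5), consumes 2 rolls
Frame 6 starts at roll index 8: rolls=8,1 (sum=9), consumes 2 rolls
Frame 7 starts at roll index 10: roll=10 (strike), consumes 1 roll
Frame 8 starts at roll index 11: rolls=3,0 (sum=3), consumes 2 rolls
Frame 9 starts at roll index 13: rolls=0,6 (sum=6), consumes 2 rolls
Frame 10 starts at roll index 15: 2 remaining rolls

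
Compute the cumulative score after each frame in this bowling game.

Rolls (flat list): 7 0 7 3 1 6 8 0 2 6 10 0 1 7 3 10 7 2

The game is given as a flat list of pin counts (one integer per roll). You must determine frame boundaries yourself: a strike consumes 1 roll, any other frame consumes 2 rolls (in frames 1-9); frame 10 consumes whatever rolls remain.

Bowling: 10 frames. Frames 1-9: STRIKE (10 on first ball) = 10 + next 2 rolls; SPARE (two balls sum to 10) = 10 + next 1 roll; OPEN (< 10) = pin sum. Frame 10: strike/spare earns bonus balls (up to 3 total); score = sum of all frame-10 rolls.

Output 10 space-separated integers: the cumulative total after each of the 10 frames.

Answer: 7 18 25 33 41 52 53 73 92 101

Derivation:
Frame 1: OPEN (7+0=7). Cumulative: 7
Frame 2: SPARE (7+3=10). 10 + next roll (1) = 11. Cumulative: 18
Frame 3: OPEN (1+6=7). Cumulative: 25
Frame 4: OPEN (8+0=8). Cumulative: 33
Frame 5: OPEN (2+6=8). Cumulative: 41
Frame 6: STRIKE. 10 + next two rolls (0+1) = 11. Cumulative: 52
Frame 7: OPEN (0+1=1). Cumulative: 53
Frame 8: SPARE (7+3=10). 10 + next roll (10) = 20. Cumulative: 73
Frame 9: STRIKE. 10 + next two rolls (7+2) = 19. Cumulative: 92
Frame 10: OPEN. Sum of all frame-10 rolls (7+2) = 9. Cumulative: 101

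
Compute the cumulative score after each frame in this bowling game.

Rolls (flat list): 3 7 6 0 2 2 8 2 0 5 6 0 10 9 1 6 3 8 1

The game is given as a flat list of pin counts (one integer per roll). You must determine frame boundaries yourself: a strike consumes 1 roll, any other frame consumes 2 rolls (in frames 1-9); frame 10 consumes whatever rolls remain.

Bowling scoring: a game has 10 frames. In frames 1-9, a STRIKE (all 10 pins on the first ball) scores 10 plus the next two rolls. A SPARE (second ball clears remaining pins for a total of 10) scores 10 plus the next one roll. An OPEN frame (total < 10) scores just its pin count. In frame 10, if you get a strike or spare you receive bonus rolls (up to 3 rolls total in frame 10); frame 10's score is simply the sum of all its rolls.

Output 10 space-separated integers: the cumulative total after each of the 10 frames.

Answer: 16 22 26 36 41 47 67 83 92 101

Derivation:
Frame 1: SPARE (3+7=10). 10 + next roll (6) = 16. Cumulative: 16
Frame 2: OPEN (6+0=6). Cumulative: 22
Frame 3: OPEN (2+2=4). Cumulative: 26
Frame 4: SPARE (8+2=10). 10 + next roll (0) = 10. Cumulative: 36
Frame 5: OPEN (0+5=5). Cumulative: 41
Frame 6: OPEN (6+0=6). Cumulative: 47
Frame 7: STRIKE. 10 + next two rolls (9+1) = 20. Cumulative: 67
Frame 8: SPARE (9+1=10). 10 + next roll (6) = 16. Cumulative: 83
Frame 9: OPEN (6+3=9). Cumulative: 92
Frame 10: OPEN. Sum of all frame-10 rolls (8+1) = 9. Cumulative: 101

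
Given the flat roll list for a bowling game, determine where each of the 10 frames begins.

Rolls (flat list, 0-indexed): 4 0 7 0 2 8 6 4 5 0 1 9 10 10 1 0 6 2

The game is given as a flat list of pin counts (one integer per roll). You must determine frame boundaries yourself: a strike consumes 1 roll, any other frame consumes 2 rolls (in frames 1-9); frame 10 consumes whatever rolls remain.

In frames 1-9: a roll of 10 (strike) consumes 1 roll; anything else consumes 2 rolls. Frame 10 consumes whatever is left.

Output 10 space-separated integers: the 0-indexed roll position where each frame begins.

Answer: 0 2 4 6 8 10 12 13 14 16

Derivation:
Frame 1 starts at roll index 0: rolls=4,0 (sum=4), consumes 2 rolls
Frame 2 starts at roll index 2: rolls=7,0 (sum=7), consumes 2 rolls
Frame 3 starts at roll index 4: rolls=2,8 (sum=10), consumes 2 rolls
Frame 4 starts at roll index 6: rolls=6,4 (sum=10), consumes 2 rolls
Frame 5 starts at roll index 8: rolls=5,0 (sum=5), consumes 2 rolls
Frame 6 starts at roll index 10: rolls=1,9 (sum=10), consumes 2 rolls
Frame 7 starts at roll index 12: roll=10 (strike), consumes 1 roll
Frame 8 starts at roll index 13: roll=10 (strike), consumes 1 roll
Frame 9 starts at roll index 14: rolls=1,0 (sum=1), consumes 2 rolls
Frame 10 starts at roll index 16: 2 remaining rolls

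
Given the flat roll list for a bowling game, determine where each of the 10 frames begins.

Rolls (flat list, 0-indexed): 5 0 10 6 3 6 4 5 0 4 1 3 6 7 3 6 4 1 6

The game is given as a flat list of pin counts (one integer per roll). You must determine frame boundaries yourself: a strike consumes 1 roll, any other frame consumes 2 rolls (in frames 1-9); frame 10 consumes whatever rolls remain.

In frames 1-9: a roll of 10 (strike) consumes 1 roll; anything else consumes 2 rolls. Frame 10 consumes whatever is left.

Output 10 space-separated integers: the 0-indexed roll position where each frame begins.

Answer: 0 2 3 5 7 9 11 13 15 17

Derivation:
Frame 1 starts at roll index 0: rolls=5,0 (sum=5), consumes 2 rolls
Frame 2 starts at roll index 2: roll=10 (strike), consumes 1 roll
Frame 3 starts at roll index 3: rolls=6,3 (sum=9), consumes 2 rolls
Frame 4 starts at roll index 5: rolls=6,4 (sum=10), consumes 2 rolls
Frame 5 starts at roll index 7: rolls=5,0 (sum=5), consumes 2 rolls
Frame 6 starts at roll index 9: rolls=4,1 (sum=5), consumes 2 rolls
Frame 7 starts at roll index 11: rolls=3,6 (sum=9), consumes 2 rolls
Frame 8 starts at roll index 13: rolls=7,3 (sum=10), consumes 2 rolls
Frame 9 starts at roll index 15: rolls=6,4 (sum=10), consumes 2 rolls
Frame 10 starts at roll index 17: 2 remaining rolls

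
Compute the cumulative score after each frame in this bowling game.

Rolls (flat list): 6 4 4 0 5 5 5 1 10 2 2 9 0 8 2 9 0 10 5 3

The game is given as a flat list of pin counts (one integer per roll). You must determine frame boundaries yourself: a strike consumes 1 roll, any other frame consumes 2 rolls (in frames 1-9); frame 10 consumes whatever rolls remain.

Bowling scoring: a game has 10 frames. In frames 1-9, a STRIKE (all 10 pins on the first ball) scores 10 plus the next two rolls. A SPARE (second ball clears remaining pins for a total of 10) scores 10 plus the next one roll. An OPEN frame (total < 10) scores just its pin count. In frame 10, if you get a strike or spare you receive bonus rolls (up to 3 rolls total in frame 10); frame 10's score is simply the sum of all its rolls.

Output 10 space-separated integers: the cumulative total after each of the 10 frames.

Answer: 14 18 33 39 53 57 66 85 94 112

Derivation:
Frame 1: SPARE (6+4=10). 10 + next roll (4) = 14. Cumulative: 14
Frame 2: OPEN (4+0=4). Cumulative: 18
Frame 3: SPARE (5+5=10). 10 + next roll (5) = 15. Cumulative: 33
Frame 4: OPEN (5+1=6). Cumulative: 39
Frame 5: STRIKE. 10 + next two rolls (2+2) = 14. Cumulative: 53
Frame 6: OPEN (2+2=4). Cumulative: 57
Frame 7: OPEN (9+0=9). Cumulative: 66
Frame 8: SPARE (8+2=10). 10 + next roll (9) = 19. Cumulative: 85
Frame 9: OPEN (9+0=9). Cumulative: 94
Frame 10: STRIKE. Sum of all frame-10 rolls (10+5+3) = 18. Cumulative: 112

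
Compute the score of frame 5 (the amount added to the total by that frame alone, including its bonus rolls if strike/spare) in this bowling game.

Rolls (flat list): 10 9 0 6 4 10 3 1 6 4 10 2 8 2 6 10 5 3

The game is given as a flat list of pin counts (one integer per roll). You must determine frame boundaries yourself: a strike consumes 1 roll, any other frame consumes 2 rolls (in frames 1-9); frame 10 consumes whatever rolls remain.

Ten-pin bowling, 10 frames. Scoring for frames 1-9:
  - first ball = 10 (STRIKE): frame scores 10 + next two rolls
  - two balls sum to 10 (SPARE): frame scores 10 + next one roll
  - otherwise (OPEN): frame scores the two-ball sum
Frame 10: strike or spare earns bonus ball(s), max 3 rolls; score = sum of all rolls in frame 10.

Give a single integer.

Frame 1: STRIKE. 10 + next two rolls (9+0) = 19. Cumulative: 19
Frame 2: OPEN (9+0=9). Cumulative: 28
Frame 3: SPARE (6+4=10). 10 + next roll (10) = 20. Cumulative: 48
Frame 4: STRIKE. 10 + next two rolls (3+1) = 14. Cumulative: 62
Frame 5: OPEN (3+1=4). Cumulative: 66
Frame 6: SPARE (6+4=10). 10 + next roll (10) = 20. Cumulative: 86
Frame 7: STRIKE. 10 + next two rolls (2+8) = 20. Cumulative: 106

Answer: 4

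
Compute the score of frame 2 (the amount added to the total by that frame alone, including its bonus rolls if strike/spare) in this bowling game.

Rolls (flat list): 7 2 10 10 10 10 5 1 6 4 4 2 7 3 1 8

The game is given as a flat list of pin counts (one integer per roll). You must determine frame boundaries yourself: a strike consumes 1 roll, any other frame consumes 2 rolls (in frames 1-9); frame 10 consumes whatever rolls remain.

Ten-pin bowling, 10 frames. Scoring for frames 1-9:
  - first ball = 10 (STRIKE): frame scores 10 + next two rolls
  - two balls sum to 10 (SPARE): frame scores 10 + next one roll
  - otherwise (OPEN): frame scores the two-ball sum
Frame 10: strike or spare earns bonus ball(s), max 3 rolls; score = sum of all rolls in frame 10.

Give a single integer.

Frame 1: OPEN (7+2=9). Cumulative: 9
Frame 2: STRIKE. 10 + next two rolls (10+10) = 30. Cumulative: 39
Frame 3: STRIKE. 10 + next two rolls (10+10) = 30. Cumulative: 69
Frame 4: STRIKE. 10 + next two rolls (10+5) = 25. Cumulative: 94

Answer: 30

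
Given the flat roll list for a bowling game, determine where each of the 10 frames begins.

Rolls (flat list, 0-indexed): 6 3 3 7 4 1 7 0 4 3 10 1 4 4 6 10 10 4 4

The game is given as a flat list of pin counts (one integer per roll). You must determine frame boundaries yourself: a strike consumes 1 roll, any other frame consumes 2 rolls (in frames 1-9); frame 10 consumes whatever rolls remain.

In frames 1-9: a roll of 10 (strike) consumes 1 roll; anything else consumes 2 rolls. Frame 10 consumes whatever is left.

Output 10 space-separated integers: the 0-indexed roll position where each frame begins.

Frame 1 starts at roll index 0: rolls=6,3 (sum=9), consumes 2 rolls
Frame 2 starts at roll index 2: rolls=3,7 (sum=10), consumes 2 rolls
Frame 3 starts at roll index 4: rolls=4,1 (sum=5), consumes 2 rolls
Frame 4 starts at roll index 6: rolls=7,0 (sum=7), consumes 2 rolls
Frame 5 starts at roll index 8: rolls=4,3 (sum=7), consumes 2 rolls
Frame 6 starts at roll index 10: roll=10 (strike), consumes 1 roll
Frame 7 starts at roll index 11: rolls=1,4 (sum=5), consumes 2 rolls
Frame 8 starts at roll index 13: rolls=4,6 (sum=10), consumes 2 rolls
Frame 9 starts at roll index 15: roll=10 (strike), consumes 1 roll
Frame 10 starts at roll index 16: 3 remaining rolls

Answer: 0 2 4 6 8 10 11 13 15 16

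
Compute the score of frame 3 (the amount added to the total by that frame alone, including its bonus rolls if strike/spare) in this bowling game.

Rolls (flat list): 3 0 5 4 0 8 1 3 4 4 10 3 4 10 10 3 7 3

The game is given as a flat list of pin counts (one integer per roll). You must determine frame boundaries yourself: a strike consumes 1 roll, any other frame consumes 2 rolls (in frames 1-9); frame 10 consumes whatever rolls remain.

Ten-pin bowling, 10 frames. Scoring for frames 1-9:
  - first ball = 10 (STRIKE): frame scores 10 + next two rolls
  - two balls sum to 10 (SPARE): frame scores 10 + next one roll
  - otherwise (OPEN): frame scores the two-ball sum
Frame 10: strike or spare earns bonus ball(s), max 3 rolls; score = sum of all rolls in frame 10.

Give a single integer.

Frame 1: OPEN (3+0=3). Cumulative: 3
Frame 2: OPEN (5+4=9). Cumulative: 12
Frame 3: OPEN (0+8=8). Cumulative: 20
Frame 4: OPEN (1+3=4). Cumulative: 24
Frame 5: OPEN (4+4=8). Cumulative: 32

Answer: 8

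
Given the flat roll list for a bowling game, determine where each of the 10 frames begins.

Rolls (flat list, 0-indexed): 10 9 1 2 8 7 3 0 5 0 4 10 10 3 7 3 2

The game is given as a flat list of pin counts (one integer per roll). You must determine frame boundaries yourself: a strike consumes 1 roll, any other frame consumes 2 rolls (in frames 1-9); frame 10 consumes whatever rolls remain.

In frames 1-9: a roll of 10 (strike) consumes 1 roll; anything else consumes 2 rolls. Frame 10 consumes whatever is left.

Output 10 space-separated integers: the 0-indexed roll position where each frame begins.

Frame 1 starts at roll index 0: roll=10 (strike), consumes 1 roll
Frame 2 starts at roll index 1: rolls=9,1 (sum=10), consumes 2 rolls
Frame 3 starts at roll index 3: rolls=2,8 (sum=10), consumes 2 rolls
Frame 4 starts at roll index 5: rolls=7,3 (sum=10), consumes 2 rolls
Frame 5 starts at roll index 7: rolls=0,5 (sum=5), consumes 2 rolls
Frame 6 starts at roll index 9: rolls=0,4 (sum=4), consumes 2 rolls
Frame 7 starts at roll index 11: roll=10 (strike), consumes 1 roll
Frame 8 starts at roll index 12: roll=10 (strike), consumes 1 roll
Frame 9 starts at roll index 13: rolls=3,7 (sum=10), consumes 2 rolls
Frame 10 starts at roll index 15: 2 remaining rolls

Answer: 0 1 3 5 7 9 11 12 13 15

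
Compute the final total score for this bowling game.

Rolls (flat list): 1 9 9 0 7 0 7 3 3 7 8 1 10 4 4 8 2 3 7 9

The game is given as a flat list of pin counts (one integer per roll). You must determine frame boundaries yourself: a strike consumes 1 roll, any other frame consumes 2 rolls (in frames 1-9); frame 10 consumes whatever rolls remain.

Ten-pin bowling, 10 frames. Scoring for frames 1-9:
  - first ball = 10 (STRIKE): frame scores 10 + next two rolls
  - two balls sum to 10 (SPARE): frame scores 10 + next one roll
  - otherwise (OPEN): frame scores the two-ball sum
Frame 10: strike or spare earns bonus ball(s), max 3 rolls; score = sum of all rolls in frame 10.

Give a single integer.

Frame 1: SPARE (1+9=10). 10 + next roll (9) = 19. Cumulative: 19
Frame 2: OPEN (9+0=9). Cumulative: 28
Frame 3: OPEN (7+0=7). Cumulative: 35
Frame 4: SPARE (7+3=10). 10 + next roll (3) = 13. Cumulative: 48
Frame 5: SPARE (3+7=10). 10 + next roll (8) = 18. Cumulative: 66
Frame 6: OPEN (8+1=9). Cumulative: 75
Frame 7: STRIKE. 10 + next two rolls (4+4) = 18. Cumulative: 93
Frame 8: OPEN (4+4=8). Cumulative: 101
Frame 9: SPARE (8+2=10). 10 + next roll (3) = 13. Cumulative: 114
Frame 10: SPARE. Sum of all frame-10 rolls (3+7+9) = 19. Cumulative: 133

Answer: 133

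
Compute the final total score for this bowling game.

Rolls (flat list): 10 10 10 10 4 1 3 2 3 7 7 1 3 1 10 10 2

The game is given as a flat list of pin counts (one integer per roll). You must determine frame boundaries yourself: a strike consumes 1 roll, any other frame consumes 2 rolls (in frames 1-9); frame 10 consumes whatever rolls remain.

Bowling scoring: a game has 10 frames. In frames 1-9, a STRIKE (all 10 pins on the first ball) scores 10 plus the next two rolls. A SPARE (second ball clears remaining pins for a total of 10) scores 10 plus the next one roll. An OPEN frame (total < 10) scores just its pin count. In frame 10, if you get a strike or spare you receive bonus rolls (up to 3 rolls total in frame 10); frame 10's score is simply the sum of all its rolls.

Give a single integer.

Answer: 160

Derivation:
Frame 1: STRIKE. 10 + next two rolls (10+10) = 30. Cumulative: 30
Frame 2: STRIKE. 10 + next two rolls (10+10) = 30. Cumulative: 60
Frame 3: STRIKE. 10 + next two rolls (10+4) = 24. Cumulative: 84
Frame 4: STRIKE. 10 + next two rolls (4+1) = 15. Cumulative: 99
Frame 5: OPEN (4+1=5). Cumulative: 104
Frame 6: OPEN (3+2=5). Cumulative: 109
Frame 7: SPARE (3+7=10). 10 + next roll (7) = 17. Cumulative: 126
Frame 8: OPEN (7+1=8). Cumulative: 134
Frame 9: OPEN (3+1=4). Cumulative: 138
Frame 10: STRIKE. Sum of all frame-10 rolls (10+10+2) = 22. Cumulative: 160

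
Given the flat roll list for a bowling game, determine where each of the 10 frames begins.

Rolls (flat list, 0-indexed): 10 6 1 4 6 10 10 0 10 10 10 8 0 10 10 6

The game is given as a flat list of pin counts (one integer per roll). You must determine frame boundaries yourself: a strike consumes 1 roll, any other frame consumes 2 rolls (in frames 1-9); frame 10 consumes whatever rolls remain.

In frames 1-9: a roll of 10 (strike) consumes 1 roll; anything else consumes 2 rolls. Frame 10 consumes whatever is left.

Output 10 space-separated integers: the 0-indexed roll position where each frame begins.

Answer: 0 1 3 5 6 7 9 10 11 13

Derivation:
Frame 1 starts at roll index 0: roll=10 (strike), consumes 1 roll
Frame 2 starts at roll index 1: rolls=6,1 (sum=7), consumes 2 rolls
Frame 3 starts at roll index 3: rolls=4,6 (sum=10), consumes 2 rolls
Frame 4 starts at roll index 5: roll=10 (strike), consumes 1 roll
Frame 5 starts at roll index 6: roll=10 (strike), consumes 1 roll
Frame 6 starts at roll index 7: rolls=0,10 (sum=10), consumes 2 rolls
Frame 7 starts at roll index 9: roll=10 (strike), consumes 1 roll
Frame 8 starts at roll index 10: roll=10 (strike), consumes 1 roll
Frame 9 starts at roll index 11: rolls=8,0 (sum=8), consumes 2 rolls
Frame 10 starts at roll index 13: 3 remaining rolls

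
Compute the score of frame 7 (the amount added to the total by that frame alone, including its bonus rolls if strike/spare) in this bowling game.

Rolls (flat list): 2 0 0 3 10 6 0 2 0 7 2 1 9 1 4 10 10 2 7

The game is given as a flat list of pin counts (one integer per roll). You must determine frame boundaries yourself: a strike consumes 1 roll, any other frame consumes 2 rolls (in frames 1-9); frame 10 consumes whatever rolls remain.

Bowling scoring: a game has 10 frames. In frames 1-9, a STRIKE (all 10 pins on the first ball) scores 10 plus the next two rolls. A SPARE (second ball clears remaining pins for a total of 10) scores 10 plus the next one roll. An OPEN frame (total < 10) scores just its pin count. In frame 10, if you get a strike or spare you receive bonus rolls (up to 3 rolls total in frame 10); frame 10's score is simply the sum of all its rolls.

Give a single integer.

Frame 1: OPEN (2+0=2). Cumulative: 2
Frame 2: OPEN (0+3=3). Cumulative: 5
Frame 3: STRIKE. 10 + next two rolls (6+0) = 16. Cumulative: 21
Frame 4: OPEN (6+0=6). Cumulative: 27
Frame 5: OPEN (2+0=2). Cumulative: 29
Frame 6: OPEN (7+2=9). Cumulative: 38
Frame 7: SPARE (1+9=10). 10 + next roll (1) = 11. Cumulative: 49
Frame 8: OPEN (1+4=5). Cumulative: 54
Frame 9: STRIKE. 10 + next two rolls (10+2) = 22. Cumulative: 76

Answer: 11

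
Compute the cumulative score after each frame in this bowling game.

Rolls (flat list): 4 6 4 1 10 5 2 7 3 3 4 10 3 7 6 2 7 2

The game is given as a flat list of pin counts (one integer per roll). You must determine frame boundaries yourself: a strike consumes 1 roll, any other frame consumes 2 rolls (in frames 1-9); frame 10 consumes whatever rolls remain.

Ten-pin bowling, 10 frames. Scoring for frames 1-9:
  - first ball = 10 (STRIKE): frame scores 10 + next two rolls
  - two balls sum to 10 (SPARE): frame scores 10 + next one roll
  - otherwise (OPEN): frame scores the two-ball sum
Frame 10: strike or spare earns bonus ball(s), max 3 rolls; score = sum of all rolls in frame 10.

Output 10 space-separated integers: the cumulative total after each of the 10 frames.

Answer: 14 19 36 43 56 63 83 99 107 116

Derivation:
Frame 1: SPARE (4+6=10). 10 + next roll (4) = 14. Cumulative: 14
Frame 2: OPEN (4+1=5). Cumulative: 19
Frame 3: STRIKE. 10 + next two rolls (5+2) = 17. Cumulative: 36
Frame 4: OPEN (5+2=7). Cumulative: 43
Frame 5: SPARE (7+3=10). 10 + next roll (3) = 13. Cumulative: 56
Frame 6: OPEN (3+4=7). Cumulative: 63
Frame 7: STRIKE. 10 + next two rolls (3+7) = 20. Cumulative: 83
Frame 8: SPARE (3+7=10). 10 + next roll (6) = 16. Cumulative: 99
Frame 9: OPEN (6+2=8). Cumulative: 107
Frame 10: OPEN. Sum of all frame-10 rolls (7+2) = 9. Cumulative: 116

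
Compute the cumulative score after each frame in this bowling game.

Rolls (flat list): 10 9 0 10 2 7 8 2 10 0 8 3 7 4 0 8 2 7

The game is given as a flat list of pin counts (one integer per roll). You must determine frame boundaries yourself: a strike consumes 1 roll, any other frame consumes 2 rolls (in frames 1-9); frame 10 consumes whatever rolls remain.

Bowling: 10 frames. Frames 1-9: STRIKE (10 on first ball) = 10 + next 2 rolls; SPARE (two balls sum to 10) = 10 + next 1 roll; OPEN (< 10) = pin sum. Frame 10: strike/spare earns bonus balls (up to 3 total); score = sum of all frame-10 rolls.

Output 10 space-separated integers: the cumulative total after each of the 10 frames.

Answer: 19 28 47 56 76 94 102 116 120 137

Derivation:
Frame 1: STRIKE. 10 + next two rolls (9+0) = 19. Cumulative: 19
Frame 2: OPEN (9+0=9). Cumulative: 28
Frame 3: STRIKE. 10 + next two rolls (2+7) = 19. Cumulative: 47
Frame 4: OPEN (2+7=9). Cumulative: 56
Frame 5: SPARE (8+2=10). 10 + next roll (10) = 20. Cumulative: 76
Frame 6: STRIKE. 10 + next two rolls (0+8) = 18. Cumulative: 94
Frame 7: OPEN (0+8=8). Cumulative: 102
Frame 8: SPARE (3+7=10). 10 + next roll (4) = 14. Cumulative: 116
Frame 9: OPEN (4+0=4). Cumulative: 120
Frame 10: SPARE. Sum of all frame-10 rolls (8+2+7) = 17. Cumulative: 137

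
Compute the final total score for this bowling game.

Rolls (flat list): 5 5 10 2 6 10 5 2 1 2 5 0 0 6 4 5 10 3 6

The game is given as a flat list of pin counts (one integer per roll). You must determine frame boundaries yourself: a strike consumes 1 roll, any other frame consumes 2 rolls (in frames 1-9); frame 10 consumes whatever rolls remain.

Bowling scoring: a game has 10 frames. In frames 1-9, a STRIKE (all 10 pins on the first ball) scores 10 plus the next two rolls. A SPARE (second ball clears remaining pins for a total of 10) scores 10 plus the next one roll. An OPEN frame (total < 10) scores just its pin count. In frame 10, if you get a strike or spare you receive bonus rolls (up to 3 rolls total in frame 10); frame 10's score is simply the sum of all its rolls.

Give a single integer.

Answer: 112

Derivation:
Frame 1: SPARE (5+5=10). 10 + next roll (10) = 20. Cumulative: 20
Frame 2: STRIKE. 10 + next two rolls (2+6) = 18. Cumulative: 38
Frame 3: OPEN (2+6=8). Cumulative: 46
Frame 4: STRIKE. 10 + next two rolls (5+2) = 17. Cumulative: 63
Frame 5: OPEN (5+2=7). Cumulative: 70
Frame 6: OPEN (1+2=3). Cumulative: 73
Frame 7: OPEN (5+0=5). Cumulative: 78
Frame 8: OPEN (0+6=6). Cumulative: 84
Frame 9: OPEN (4+5=9). Cumulative: 93
Frame 10: STRIKE. Sum of all frame-10 rolls (10+3+6) = 19. Cumulative: 112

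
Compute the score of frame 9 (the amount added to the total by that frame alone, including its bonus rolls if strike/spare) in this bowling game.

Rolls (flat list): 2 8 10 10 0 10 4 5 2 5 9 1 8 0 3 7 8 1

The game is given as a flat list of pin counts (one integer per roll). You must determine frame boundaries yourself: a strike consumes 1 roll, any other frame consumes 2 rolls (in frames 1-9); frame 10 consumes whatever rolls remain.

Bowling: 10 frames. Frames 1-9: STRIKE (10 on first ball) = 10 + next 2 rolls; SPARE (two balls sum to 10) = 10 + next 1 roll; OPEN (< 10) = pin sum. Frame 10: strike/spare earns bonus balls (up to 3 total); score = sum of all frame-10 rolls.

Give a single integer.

Frame 1: SPARE (2+8=10). 10 + next roll (10) = 20. Cumulative: 20
Frame 2: STRIKE. 10 + next two rolls (10+0) = 20. Cumulative: 40
Frame 3: STRIKE. 10 + next two rolls (0+10) = 20. Cumulative: 60
Frame 4: SPARE (0+10=10). 10 + next roll (4) = 14. Cumulative: 74
Frame 5: OPEN (4+5=9). Cumulative: 83
Frame 6: OPEN (2+5=7). Cumulative: 90
Frame 7: SPARE (9+1=10). 10 + next roll (8) = 18. Cumulative: 108
Frame 8: OPEN (8+0=8). Cumulative: 116
Frame 9: SPARE (3+7=10). 10 + next roll (8) = 18. Cumulative: 134
Frame 10: OPEN. Sum of all frame-10 rolls (8+1) = 9. Cumulative: 143

Answer: 18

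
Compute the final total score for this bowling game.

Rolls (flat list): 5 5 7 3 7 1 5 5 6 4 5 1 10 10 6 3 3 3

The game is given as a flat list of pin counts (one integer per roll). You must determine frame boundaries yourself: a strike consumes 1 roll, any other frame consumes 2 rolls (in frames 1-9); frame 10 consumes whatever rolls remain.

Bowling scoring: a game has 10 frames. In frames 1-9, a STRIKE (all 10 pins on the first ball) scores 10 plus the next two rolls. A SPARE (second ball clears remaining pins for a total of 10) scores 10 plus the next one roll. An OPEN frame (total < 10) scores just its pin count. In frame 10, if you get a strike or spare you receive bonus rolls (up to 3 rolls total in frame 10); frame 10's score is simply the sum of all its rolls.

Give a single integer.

Frame 1: SPARE (5+5=10). 10 + next roll (7) = 17. Cumulative: 17
Frame 2: SPARE (7+3=10). 10 + next roll (7) = 17. Cumulative: 34
Frame 3: OPEN (7+1=8). Cumulative: 42
Frame 4: SPARE (5+5=10). 10 + next roll (6) = 16. Cumulative: 58
Frame 5: SPARE (6+4=10). 10 + next roll (5) = 15. Cumulative: 73
Frame 6: OPEN (5+1=6). Cumulative: 79
Frame 7: STRIKE. 10 + next two rolls (10+6) = 26. Cumulative: 105
Frame 8: STRIKE. 10 + next two rolls (6+3) = 19. Cumulative: 124
Frame 9: OPEN (6+3=9). Cumulative: 133
Frame 10: OPEN. Sum of all frame-10 rolls (3+3) = 6. Cumulative: 139

Answer: 139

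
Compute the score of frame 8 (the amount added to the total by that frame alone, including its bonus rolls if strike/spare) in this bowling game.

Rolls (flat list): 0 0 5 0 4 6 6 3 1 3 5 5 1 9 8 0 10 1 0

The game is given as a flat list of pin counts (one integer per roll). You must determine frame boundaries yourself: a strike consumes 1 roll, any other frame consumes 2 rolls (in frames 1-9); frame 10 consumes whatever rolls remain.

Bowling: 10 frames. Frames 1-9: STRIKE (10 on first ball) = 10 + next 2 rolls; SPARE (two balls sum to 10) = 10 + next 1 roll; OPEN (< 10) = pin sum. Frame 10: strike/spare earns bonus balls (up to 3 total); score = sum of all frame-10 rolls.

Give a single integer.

Answer: 8

Derivation:
Frame 1: OPEN (0+0=0). Cumulative: 0
Frame 2: OPEN (5+0=5). Cumulative: 5
Frame 3: SPARE (4+6=10). 10 + next roll (6) = 16. Cumulative: 21
Frame 4: OPEN (6+3=9). Cumulative: 30
Frame 5: OPEN (1+3=4). Cumulative: 34
Frame 6: SPARE (5+5=10). 10 + next roll (1) = 11. Cumulative: 45
Frame 7: SPARE (1+9=10). 10 + next roll (8) = 18. Cumulative: 63
Frame 8: OPEN (8+0=8). Cumulative: 71
Frame 9: STRIKE. 10 + next two rolls (1+0) = 11. Cumulative: 82
Frame 10: OPEN. Sum of all frame-10 rolls (1+0) = 1. Cumulative: 83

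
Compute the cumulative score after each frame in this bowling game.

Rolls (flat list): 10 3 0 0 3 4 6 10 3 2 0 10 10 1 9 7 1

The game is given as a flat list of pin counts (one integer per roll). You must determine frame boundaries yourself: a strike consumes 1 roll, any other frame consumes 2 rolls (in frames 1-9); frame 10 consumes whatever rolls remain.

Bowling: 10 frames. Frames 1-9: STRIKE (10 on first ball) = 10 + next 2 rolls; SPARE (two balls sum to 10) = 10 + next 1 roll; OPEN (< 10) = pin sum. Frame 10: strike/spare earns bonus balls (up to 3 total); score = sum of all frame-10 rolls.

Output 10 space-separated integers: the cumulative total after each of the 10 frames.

Answer: 13 16 19 39 54 59 79 99 116 124

Derivation:
Frame 1: STRIKE. 10 + next two rolls (3+0) = 13. Cumulative: 13
Frame 2: OPEN (3+0=3). Cumulative: 16
Frame 3: OPEN (0+3=3). Cumulative: 19
Frame 4: SPARE (4+6=10). 10 + next roll (10) = 20. Cumulative: 39
Frame 5: STRIKE. 10 + next two rolls (3+2) = 15. Cumulative: 54
Frame 6: OPEN (3+2=5). Cumulative: 59
Frame 7: SPARE (0+10=10). 10 + next roll (10) = 20. Cumulative: 79
Frame 8: STRIKE. 10 + next two rolls (1+9) = 20. Cumulative: 99
Frame 9: SPARE (1+9=10). 10 + next roll (7) = 17. Cumulative: 116
Frame 10: OPEN. Sum of all frame-10 rolls (7+1) = 8. Cumulative: 124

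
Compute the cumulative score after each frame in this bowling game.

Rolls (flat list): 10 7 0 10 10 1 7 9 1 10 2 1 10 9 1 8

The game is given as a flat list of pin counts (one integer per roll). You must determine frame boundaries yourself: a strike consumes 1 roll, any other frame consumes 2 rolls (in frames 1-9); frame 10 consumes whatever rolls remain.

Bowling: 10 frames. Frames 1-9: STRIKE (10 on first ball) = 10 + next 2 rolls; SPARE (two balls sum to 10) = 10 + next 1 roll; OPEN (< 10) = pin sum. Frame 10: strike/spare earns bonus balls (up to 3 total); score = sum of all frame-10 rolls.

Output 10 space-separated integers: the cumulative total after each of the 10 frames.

Answer: 17 24 45 63 71 91 104 107 127 145

Derivation:
Frame 1: STRIKE. 10 + next two rolls (7+0) = 17. Cumulative: 17
Frame 2: OPEN (7+0=7). Cumulative: 24
Frame 3: STRIKE. 10 + next two rolls (10+1) = 21. Cumulative: 45
Frame 4: STRIKE. 10 + next two rolls (1+7) = 18. Cumulative: 63
Frame 5: OPEN (1+7=8). Cumulative: 71
Frame 6: SPARE (9+1=10). 10 + next roll (10) = 20. Cumulative: 91
Frame 7: STRIKE. 10 + next two rolls (2+1) = 13. Cumulative: 104
Frame 8: OPEN (2+1=3). Cumulative: 107
Frame 9: STRIKE. 10 + next two rolls (9+1) = 20. Cumulative: 127
Frame 10: SPARE. Sum of all frame-10 rolls (9+1+8) = 18. Cumulative: 145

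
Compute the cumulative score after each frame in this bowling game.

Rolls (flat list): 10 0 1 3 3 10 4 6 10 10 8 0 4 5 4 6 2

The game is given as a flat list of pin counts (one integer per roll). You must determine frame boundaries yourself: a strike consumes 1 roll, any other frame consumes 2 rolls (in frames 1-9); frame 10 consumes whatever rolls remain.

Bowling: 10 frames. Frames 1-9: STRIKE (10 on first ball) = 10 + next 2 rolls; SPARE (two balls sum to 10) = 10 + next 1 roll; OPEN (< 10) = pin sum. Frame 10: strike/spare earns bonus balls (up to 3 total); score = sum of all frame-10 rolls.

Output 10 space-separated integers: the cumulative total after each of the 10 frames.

Frame 1: STRIKE. 10 + next two rolls (0+1) = 11. Cumulative: 11
Frame 2: OPEN (0+1=1). Cumulative: 12
Frame 3: OPEN (3+3=6). Cumulative: 18
Frame 4: STRIKE. 10 + next two rolls (4+6) = 20. Cumulative: 38
Frame 5: SPARE (4+6=10). 10 + next roll (10) = 20. Cumulative: 58
Frame 6: STRIKE. 10 + next two rolls (10+8) = 28. Cumulative: 86
Frame 7: STRIKE. 10 + next two rolls (8+0) = 18. Cumulative: 104
Frame 8: OPEN (8+0=8). Cumulative: 112
Frame 9: OPEN (4+5=9). Cumulative: 121
Frame 10: SPARE. Sum of all frame-10 rolls (4+6+2) = 12. Cumulative: 133

Answer: 11 12 18 38 58 86 104 112 121 133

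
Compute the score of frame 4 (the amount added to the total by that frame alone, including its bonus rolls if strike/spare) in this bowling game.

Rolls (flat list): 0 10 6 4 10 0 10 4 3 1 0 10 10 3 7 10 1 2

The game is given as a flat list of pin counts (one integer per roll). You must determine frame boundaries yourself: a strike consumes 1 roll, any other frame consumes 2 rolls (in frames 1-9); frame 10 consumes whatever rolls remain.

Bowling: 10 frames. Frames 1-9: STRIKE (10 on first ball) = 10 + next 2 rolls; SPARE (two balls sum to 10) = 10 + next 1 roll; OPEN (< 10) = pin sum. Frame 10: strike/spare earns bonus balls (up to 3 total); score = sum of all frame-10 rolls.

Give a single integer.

Frame 1: SPARE (0+10=10). 10 + next roll (6) = 16. Cumulative: 16
Frame 2: SPARE (6+4=10). 10 + next roll (10) = 20. Cumulative: 36
Frame 3: STRIKE. 10 + next two rolls (0+10) = 20. Cumulative: 56
Frame 4: SPARE (0+10=10). 10 + next roll (4) = 14. Cumulative: 70
Frame 5: OPEN (4+3=7). Cumulative: 77
Frame 6: OPEN (1+0=1). Cumulative: 78

Answer: 14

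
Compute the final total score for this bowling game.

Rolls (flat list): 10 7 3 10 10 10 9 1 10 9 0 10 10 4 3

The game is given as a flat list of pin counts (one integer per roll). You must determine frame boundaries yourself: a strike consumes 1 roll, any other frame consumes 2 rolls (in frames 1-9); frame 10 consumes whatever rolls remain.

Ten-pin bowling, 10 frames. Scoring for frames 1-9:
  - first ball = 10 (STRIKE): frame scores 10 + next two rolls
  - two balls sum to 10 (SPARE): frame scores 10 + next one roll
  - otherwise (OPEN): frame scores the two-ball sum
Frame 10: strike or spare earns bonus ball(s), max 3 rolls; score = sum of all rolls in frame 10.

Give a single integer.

Frame 1: STRIKE. 10 + next two rolls (7+3) = 20. Cumulative: 20
Frame 2: SPARE (7+3=10). 10 + next roll (10) = 20. Cumulative: 40
Frame 3: STRIKE. 10 + next two rolls (10+10) = 30. Cumulative: 70
Frame 4: STRIKE. 10 + next two rolls (10+9) = 29. Cumulative: 99
Frame 5: STRIKE. 10 + next two rolls (9+1) = 20. Cumulative: 119
Frame 6: SPARE (9+1=10). 10 + next roll (10) = 20. Cumulative: 139
Frame 7: STRIKE. 10 + next two rolls (9+0) = 19. Cumulative: 158
Frame 8: OPEN (9+0=9). Cumulative: 167
Frame 9: STRIKE. 10 + next two rolls (10+4) = 24. Cumulative: 191
Frame 10: STRIKE. Sum of all frame-10 rolls (10+4+3) = 17. Cumulative: 208

Answer: 208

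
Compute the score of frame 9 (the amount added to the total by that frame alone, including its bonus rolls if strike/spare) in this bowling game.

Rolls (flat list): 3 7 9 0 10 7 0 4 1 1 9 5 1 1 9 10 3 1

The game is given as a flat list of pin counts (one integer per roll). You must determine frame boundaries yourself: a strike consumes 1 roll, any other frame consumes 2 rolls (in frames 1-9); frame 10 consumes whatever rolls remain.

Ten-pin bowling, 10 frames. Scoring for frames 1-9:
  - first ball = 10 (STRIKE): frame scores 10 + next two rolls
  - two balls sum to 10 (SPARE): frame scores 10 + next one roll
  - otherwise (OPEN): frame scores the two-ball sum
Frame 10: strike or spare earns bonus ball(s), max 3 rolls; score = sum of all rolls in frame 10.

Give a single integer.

Answer: 14

Derivation:
Frame 1: SPARE (3+7=10). 10 + next roll (9) = 19. Cumulative: 19
Frame 2: OPEN (9+0=9). Cumulative: 28
Frame 3: STRIKE. 10 + next two rolls (7+0) = 17. Cumulative: 45
Frame 4: OPEN (7+0=7). Cumulative: 52
Frame 5: OPEN (4+1=5). Cumulative: 57
Frame 6: SPARE (1+9=10). 10 + next roll (5) = 15. Cumulative: 72
Frame 7: OPEN (5+1=6). Cumulative: 78
Frame 8: SPARE (1+9=10). 10 + next roll (10) = 20. Cumulative: 98
Frame 9: STRIKE. 10 + next two rolls (3+1) = 14. Cumulative: 112
Frame 10: OPEN. Sum of all frame-10 rolls (3+1) = 4. Cumulative: 116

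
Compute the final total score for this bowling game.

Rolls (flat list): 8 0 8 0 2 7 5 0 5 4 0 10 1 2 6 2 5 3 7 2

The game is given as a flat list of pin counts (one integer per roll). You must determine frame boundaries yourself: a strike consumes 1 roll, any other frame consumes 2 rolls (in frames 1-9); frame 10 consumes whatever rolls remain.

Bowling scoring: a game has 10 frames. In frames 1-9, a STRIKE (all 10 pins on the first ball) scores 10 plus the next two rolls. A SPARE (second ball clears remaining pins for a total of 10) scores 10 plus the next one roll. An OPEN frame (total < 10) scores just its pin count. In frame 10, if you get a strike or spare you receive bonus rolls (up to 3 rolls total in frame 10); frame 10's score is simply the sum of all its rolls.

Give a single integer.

Answer: 78

Derivation:
Frame 1: OPEN (8+0=8). Cumulative: 8
Frame 2: OPEN (8+0=8). Cumulative: 16
Frame 3: OPEN (2+7=9). Cumulative: 25
Frame 4: OPEN (5+0=5). Cumulative: 30
Frame 5: OPEN (5+4=9). Cumulative: 39
Frame 6: SPARE (0+10=10). 10 + next roll (1) = 11. Cumulative: 50
Frame 7: OPEN (1+2=3). Cumulative: 53
Frame 8: OPEN (6+2=8). Cumulative: 61
Frame 9: OPEN (5+3=8). Cumulative: 69
Frame 10: OPEN. Sum of all frame-10 rolls (7+2) = 9. Cumulative: 78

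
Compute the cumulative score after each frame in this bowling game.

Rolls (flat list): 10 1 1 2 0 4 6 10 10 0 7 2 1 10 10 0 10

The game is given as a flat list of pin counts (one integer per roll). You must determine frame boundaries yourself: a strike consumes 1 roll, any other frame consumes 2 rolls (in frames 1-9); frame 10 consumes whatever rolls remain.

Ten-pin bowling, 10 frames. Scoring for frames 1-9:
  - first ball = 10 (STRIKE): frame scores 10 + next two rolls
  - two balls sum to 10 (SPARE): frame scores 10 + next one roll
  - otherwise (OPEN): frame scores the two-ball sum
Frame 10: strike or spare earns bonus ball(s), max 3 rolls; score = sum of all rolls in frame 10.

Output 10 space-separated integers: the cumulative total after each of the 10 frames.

Frame 1: STRIKE. 10 + next two rolls (1+1) = 12. Cumulative: 12
Frame 2: OPEN (1+1=2). Cumulative: 14
Frame 3: OPEN (2+0=2). Cumulative: 16
Frame 4: SPARE (4+6=10). 10 + next roll (10) = 20. Cumulative: 36
Frame 5: STRIKE. 10 + next two rolls (10+0) = 20. Cumulative: 56
Frame 6: STRIKE. 10 + next two rolls (0+7) = 17. Cumulative: 73
Frame 7: OPEN (0+7=7). Cumulative: 80
Frame 8: OPEN (2+1=3). Cumulative: 83
Frame 9: STRIKE. 10 + next two rolls (10+0) = 20. Cumulative: 103
Frame 10: STRIKE. Sum of all frame-10 rolls (10+0+10) = 20. Cumulative: 123

Answer: 12 14 16 36 56 73 80 83 103 123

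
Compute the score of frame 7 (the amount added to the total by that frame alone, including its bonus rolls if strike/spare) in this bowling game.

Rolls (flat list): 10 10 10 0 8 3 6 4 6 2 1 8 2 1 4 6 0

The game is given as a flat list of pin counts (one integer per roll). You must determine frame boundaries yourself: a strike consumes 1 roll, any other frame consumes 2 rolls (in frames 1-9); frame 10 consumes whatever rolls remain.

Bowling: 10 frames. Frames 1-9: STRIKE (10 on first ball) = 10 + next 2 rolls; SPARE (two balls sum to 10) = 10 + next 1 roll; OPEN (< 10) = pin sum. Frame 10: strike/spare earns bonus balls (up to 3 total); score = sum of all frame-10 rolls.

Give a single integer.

Answer: 3

Derivation:
Frame 1: STRIKE. 10 + next two rolls (10+10) = 30. Cumulative: 30
Frame 2: STRIKE. 10 + next two rolls (10+0) = 20. Cumulative: 50
Frame 3: STRIKE. 10 + next two rolls (0+8) = 18. Cumulative: 68
Frame 4: OPEN (0+8=8). Cumulative: 76
Frame 5: OPEN (3+6=9). Cumulative: 85
Frame 6: SPARE (4+6=10). 10 + next roll (2) = 12. Cumulative: 97
Frame 7: OPEN (2+1=3). Cumulative: 100
Frame 8: SPARE (8+2=10). 10 + next roll (1) = 11. Cumulative: 111
Frame 9: OPEN (1+4=5). Cumulative: 116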